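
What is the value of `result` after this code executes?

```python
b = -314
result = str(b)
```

b = -314; result = '-314'

'-314'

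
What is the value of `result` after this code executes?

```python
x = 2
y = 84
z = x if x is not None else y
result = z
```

x = 2; y = 84; z = 2; result = 2

2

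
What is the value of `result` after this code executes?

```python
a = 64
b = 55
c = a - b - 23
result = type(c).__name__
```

a is int; b is int; c is int; result = 'int'

'int'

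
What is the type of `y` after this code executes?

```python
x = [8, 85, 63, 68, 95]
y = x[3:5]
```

Slicing a list returns a list

list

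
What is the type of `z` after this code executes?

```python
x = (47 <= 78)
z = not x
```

'not' returns bool

bool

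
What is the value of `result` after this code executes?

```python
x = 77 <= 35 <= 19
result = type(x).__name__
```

x is bool; result = 'bool'

'bool'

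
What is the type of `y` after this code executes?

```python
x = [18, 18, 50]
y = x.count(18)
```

list.count() returns int

int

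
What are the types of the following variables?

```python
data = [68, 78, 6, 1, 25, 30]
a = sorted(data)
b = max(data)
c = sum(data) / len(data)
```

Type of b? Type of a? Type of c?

max of ints returns int; sorted() returns list; int / int = float

int, list, float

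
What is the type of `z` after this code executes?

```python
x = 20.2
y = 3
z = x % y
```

float % int = float

float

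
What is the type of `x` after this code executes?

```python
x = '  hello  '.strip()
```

str.strip() returns str

str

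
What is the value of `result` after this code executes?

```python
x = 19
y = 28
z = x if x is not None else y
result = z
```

x = 19; y = 28; z = 19; result = 19

19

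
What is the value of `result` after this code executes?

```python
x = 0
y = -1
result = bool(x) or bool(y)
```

x = 0; y = -1; result = True

True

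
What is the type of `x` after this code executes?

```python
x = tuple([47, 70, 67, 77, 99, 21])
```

tuple() constructor returns tuple

tuple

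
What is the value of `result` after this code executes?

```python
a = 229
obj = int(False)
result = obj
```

a = 229; obj = 0; result = 0

0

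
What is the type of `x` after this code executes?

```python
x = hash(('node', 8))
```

hash() returns int

int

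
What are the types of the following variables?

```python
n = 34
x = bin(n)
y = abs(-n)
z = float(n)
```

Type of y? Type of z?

abs() of int returns int; float() returns float

int, float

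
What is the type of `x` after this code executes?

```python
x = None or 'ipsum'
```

'or' with None returns the other truthy value (str)

str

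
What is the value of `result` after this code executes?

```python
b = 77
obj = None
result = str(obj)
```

b = 77; obj = None; result = 'None'

'None'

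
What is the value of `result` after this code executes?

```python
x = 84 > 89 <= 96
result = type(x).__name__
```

x is bool; result = 'bool'

'bool'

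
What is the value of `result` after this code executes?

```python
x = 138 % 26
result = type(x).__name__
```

x is int; result = 'int'

'int'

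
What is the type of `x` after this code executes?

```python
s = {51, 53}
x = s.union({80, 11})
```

set.union() returns a new set

set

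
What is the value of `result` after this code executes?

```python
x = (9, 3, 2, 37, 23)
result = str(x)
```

x = (9, 3, 2, 37, 23); result = '(9, 3, 2, 37, 23)'

'(9, 3, 2, 37, 23)'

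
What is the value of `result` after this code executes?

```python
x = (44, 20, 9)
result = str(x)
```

x = (44, 20, 9); result = '(44, 20, 9)'

'(44, 20, 9)'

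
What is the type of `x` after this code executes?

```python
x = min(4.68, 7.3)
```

min() of floats returns float

float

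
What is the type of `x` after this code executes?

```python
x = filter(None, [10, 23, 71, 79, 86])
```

filter() returns a filter object

filter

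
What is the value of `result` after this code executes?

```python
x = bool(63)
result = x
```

x = True; result = True

True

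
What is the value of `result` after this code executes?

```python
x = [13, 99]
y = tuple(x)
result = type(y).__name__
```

x is list; y is tuple; result = 'tuple'

'tuple'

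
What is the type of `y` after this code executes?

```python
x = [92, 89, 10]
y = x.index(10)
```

list.index() returns int

int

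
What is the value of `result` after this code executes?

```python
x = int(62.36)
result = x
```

x = 62; result = 62

62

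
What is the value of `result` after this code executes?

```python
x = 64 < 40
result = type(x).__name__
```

x is bool; result = 'bool'

'bool'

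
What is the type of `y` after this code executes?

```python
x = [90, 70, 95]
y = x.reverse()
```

list.reverse() returns None

NoneType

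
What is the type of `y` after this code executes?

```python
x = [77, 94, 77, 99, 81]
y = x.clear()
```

list.clear() returns None

NoneType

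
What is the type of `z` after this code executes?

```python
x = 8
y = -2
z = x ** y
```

int ** negative = float

float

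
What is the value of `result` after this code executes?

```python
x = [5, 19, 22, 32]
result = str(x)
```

x = [5, 19, 22, 32]; result = '[5, 19, 22, 32]'

'[5, 19, 22, 32]'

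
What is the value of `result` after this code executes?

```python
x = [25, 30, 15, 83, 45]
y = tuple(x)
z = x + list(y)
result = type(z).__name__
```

x is list; y is tuple; z is list; result = 'list'

'list'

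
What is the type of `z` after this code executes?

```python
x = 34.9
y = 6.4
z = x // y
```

float // float = float

float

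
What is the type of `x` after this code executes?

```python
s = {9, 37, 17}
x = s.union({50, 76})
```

set.union() returns a new set

set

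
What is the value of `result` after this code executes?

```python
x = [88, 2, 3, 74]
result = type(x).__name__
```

x is list; result = 'list'

'list'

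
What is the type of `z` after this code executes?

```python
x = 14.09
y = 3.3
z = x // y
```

float // float = float

float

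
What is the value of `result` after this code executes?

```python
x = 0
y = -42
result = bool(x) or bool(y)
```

x = 0; y = -42; result = True

True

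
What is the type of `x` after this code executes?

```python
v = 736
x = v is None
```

'is' comparison returns bool

bool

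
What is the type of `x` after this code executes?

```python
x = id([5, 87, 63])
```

id() returns int

int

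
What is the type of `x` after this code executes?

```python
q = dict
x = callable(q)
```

callable() returns bool

bool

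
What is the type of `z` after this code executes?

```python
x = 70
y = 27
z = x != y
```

Comparison returns bool

bool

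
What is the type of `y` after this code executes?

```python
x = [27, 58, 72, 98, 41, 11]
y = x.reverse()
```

list.reverse() returns None

NoneType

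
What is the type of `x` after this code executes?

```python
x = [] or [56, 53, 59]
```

'or' returns first truthy value (list)

list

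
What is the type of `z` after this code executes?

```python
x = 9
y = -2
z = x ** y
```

int ** negative = float

float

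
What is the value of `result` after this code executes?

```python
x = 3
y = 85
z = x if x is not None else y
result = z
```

x = 3; y = 85; z = 3; result = 3

3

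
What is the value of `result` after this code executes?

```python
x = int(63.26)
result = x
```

x = 63; result = 63

63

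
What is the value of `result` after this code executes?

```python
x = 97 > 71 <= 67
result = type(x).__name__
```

x is bool; result = 'bool'

'bool'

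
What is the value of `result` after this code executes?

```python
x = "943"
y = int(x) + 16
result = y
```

x = '943'; y = 959; result = 959

959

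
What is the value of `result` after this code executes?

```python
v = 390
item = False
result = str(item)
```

v = 390; item = False; result = 'False'

'False'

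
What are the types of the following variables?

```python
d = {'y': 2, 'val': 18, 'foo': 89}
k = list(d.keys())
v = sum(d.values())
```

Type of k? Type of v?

list() converts to list; sum of ints is int

list, int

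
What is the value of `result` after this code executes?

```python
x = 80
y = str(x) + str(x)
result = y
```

x = 80; y = '8080'; result = '8080'

'8080'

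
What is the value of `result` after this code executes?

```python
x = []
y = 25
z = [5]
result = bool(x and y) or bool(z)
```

x = []; y = 25; z = [5]; result = True

True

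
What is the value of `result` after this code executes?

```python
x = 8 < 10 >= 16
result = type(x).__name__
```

x is bool; result = 'bool'

'bool'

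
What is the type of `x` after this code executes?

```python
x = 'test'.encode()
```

str.encode() returns bytes

bytes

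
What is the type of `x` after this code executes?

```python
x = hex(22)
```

hex() returns str representation

str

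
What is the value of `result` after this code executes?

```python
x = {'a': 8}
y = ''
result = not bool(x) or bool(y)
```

x = {'a': 8}; y = ''; result = False

False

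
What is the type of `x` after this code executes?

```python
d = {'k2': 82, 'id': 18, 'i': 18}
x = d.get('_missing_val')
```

dict.get() returns None when key not found

NoneType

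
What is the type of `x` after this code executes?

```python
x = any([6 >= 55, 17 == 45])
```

any() returns bool

bool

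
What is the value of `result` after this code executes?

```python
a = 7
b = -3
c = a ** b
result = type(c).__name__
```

a is int; b is int; c is float; result = 'float'

'float'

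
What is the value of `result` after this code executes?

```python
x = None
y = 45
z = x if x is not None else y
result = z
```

x = None; y = 45; z = 45; result = 45

45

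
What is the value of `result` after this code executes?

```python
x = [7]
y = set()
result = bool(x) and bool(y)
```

x = [7]; y = set(); result = False

False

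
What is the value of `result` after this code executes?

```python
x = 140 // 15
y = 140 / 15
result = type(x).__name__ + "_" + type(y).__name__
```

x is int; y is float; result = 'int_float'

'int_float'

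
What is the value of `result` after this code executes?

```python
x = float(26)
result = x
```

x = 26.0; result = 26.0

26.0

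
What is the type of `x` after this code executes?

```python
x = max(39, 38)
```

max() of ints returns int

int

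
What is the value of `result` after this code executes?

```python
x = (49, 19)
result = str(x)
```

x = (49, 19); result = '(49, 19)'

'(49, 19)'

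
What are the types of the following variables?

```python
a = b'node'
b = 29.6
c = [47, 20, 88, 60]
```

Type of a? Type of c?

a is assigned a bytes literal (b'...' prefix); c is assigned a list literal (square brackets)

bytes, list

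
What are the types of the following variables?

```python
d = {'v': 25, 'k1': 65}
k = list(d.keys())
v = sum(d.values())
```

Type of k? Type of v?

list() converts to list; sum of ints is int

list, int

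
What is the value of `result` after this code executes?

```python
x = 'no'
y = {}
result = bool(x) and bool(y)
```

x = 'no'; y = {}; result = False

False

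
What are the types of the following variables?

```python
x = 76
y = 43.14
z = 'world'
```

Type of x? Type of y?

x is assigned a bare integer (no decimal point), so it is an int; y is assigned a number with a decimal point, so it is a float

int, float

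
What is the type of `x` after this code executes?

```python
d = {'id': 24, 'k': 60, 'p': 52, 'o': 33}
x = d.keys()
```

.keys() returns dict_keys view

dict_keys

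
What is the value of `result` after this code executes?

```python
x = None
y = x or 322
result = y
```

x = None; y = 322; result = 322

322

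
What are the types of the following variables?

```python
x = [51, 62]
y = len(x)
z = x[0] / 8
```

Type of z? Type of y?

int / int = float; len() returns int

float, int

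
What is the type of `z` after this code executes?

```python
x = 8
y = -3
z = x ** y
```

int ** negative = float

float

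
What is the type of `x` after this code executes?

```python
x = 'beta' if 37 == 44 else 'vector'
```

Both branches of conditional are str

str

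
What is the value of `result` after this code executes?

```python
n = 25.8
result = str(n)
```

n = 25.8; result = '25.8'

'25.8'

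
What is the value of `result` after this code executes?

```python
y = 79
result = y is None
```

y = 79; result = False

False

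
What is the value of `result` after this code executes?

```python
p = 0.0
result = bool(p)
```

p = 0.0; result = False

False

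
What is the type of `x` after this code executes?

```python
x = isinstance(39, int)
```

isinstance() returns bool

bool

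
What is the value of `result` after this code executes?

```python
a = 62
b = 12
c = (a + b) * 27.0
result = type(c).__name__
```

a is int; b is int; c is float; result = 'float'

'float'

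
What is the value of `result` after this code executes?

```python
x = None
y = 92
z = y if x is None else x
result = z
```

x = None; y = 92; z = 92; result = 92

92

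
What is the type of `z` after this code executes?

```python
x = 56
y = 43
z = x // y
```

int // int = int

int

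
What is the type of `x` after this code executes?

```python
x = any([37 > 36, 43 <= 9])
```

any() returns bool

bool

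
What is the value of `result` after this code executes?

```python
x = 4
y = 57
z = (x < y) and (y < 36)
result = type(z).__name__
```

x is int; y is int; z is bool; result = 'bool'

'bool'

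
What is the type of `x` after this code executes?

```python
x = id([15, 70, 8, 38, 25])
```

id() returns int

int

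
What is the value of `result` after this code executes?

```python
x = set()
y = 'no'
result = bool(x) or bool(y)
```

x = set(); y = 'no'; result = True

True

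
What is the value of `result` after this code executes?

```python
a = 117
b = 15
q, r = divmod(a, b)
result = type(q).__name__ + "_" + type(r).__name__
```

a is int; b is int; q is int; r is int; result = 'int_int'

'int_int'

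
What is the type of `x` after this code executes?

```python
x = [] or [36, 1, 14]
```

'or' returns first truthy value (list)

list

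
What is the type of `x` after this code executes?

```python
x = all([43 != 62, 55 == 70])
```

all() returns bool

bool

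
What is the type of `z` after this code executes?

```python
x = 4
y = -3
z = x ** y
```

int ** negative = float

float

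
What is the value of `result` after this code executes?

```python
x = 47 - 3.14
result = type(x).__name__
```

x is float; result = 'float'

'float'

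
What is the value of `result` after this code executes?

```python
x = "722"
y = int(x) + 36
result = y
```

x = '722'; y = 758; result = 758

758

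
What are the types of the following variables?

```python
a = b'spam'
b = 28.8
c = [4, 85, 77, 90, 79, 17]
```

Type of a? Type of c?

a is assigned a bytes literal (b'...' prefix); c is assigned a list literal (square brackets)

bytes, list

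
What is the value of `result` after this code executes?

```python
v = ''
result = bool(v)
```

v = ''; result = False

False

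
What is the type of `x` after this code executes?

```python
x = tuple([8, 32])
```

tuple() constructor returns tuple

tuple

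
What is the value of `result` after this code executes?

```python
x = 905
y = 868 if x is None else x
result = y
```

x = 905; y = 905; result = 905

905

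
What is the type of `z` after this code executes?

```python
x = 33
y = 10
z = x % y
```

int % int = int

int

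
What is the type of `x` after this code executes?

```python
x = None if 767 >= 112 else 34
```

767 >= 112 is True, so the if branch is taken

NoneType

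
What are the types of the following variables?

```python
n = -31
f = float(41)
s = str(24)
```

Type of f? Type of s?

f is assigned the result of calling float(), which returns a float; s is assigned the result of calling str(), which returns a str

float, str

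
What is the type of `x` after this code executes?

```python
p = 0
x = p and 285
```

'and' returns first falsy value (0 is int)

int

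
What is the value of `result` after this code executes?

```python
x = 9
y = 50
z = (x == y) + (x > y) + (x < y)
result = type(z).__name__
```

x is int; y is int; z is int; result = 'int'

'int'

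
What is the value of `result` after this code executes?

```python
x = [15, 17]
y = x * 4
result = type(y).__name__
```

x is list; y is list; result = 'list'

'list'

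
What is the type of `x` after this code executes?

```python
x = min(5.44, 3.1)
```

min() of floats returns float

float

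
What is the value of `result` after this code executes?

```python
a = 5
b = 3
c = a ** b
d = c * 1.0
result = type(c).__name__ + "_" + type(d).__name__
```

a is int; b is int; c is int; d is float; result = 'int_float'

'int_float'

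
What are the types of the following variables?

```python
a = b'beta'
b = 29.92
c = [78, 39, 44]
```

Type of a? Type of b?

a is assigned a bytes literal (b'...' prefix); b is assigned a number with a decimal point, so it is a float

bytes, float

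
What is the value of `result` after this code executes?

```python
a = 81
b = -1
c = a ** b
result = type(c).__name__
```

a is int; b is int; c is float; result = 'float'

'float'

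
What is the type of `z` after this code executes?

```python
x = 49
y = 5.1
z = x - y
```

int - float = float

float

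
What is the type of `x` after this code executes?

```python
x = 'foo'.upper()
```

str.upper() returns str

str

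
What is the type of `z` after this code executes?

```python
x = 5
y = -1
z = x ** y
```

int ** negative = float

float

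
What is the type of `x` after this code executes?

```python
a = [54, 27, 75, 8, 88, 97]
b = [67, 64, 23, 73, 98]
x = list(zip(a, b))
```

list(zip()) returns a list of tuples

list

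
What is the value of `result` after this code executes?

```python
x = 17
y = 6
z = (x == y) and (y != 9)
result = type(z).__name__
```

x is int; y is int; z is bool; result = 'bool'

'bool'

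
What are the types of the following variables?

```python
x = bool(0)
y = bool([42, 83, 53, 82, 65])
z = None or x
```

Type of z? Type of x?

None or bool returns the bool; bool() returns bool

bool, bool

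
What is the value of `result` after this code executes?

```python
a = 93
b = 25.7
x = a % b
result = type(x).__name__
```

a is int; b is float; x is float; result = 'float'

'float'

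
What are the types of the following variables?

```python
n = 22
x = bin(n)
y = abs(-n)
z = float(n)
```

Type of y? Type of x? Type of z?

abs() of int returns int; bin() returns str; float() returns float

int, str, float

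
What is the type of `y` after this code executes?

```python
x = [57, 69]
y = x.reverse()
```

list.reverse() returns None

NoneType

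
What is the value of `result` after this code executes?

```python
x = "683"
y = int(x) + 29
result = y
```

x = '683'; y = 712; result = 712

712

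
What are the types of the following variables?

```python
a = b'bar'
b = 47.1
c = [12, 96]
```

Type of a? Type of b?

a is assigned a bytes literal (b'...' prefix); b is assigned a number with a decimal point, so it is a float

bytes, float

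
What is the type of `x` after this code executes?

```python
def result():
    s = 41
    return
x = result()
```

Bare return returns None

NoneType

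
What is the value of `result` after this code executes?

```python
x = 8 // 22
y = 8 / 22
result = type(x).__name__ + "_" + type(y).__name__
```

x is int; y is float; result = 'int_float'

'int_float'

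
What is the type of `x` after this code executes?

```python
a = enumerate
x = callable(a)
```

callable() returns bool

bool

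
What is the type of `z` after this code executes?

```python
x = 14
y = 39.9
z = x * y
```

int * float = float

float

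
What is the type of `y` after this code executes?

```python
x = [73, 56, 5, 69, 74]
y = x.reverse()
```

list.reverse() returns None

NoneType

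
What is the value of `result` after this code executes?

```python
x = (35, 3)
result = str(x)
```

x = (35, 3); result = '(35, 3)'

'(35, 3)'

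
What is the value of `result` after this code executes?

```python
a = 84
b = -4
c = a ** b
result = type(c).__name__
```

a is int; b is int; c is float; result = 'float'

'float'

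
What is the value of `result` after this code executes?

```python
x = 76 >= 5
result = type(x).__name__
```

x is bool; result = 'bool'

'bool'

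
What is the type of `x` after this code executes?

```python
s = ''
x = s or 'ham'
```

'or' returns first truthy value (str)

str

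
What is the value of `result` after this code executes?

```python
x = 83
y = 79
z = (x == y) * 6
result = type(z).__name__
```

x is int; y is int; z is int; result = 'int'

'int'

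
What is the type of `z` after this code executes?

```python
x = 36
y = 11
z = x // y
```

int // int = int

int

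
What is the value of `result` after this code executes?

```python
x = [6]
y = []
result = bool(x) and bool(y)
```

x = [6]; y = []; result = False

False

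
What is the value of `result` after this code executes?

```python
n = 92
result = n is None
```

n = 92; result = False

False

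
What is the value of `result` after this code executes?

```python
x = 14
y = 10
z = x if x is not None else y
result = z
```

x = 14; y = 10; z = 14; result = 14

14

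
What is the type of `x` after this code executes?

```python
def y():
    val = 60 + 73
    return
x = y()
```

Bare return returns None

NoneType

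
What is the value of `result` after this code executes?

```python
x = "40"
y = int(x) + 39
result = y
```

x = '40'; y = 79; result = 79

79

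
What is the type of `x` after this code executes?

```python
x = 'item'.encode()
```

str.encode() returns bytes

bytes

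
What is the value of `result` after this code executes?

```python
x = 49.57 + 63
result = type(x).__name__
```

x is float; result = 'float'

'float'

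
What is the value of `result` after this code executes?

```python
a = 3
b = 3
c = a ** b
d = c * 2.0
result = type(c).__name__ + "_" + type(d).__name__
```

a is int; b is int; c is int; d is float; result = 'int_float'

'int_float'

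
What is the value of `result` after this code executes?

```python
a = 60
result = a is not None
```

a = 60; result = True

True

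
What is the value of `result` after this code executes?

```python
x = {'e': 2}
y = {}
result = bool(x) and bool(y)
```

x = {'e': 2}; y = {}; result = False

False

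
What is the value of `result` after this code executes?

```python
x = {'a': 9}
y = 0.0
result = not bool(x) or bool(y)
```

x = {'a': 9}; y = 0.0; result = False

False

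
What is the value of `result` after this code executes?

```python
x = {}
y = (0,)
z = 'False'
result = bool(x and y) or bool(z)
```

x = {}; y = (0,); z = 'False'; result = True

True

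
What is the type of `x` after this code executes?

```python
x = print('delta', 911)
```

print() returns None

NoneType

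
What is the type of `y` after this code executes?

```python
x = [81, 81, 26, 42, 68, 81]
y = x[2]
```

Indexing list[int] returns int

int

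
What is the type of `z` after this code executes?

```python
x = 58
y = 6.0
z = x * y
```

int * float = float

float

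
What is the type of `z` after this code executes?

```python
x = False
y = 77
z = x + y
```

bool + int = int (bool is subclass of int)

int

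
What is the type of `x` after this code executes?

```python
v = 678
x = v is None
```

'is' comparison returns bool

bool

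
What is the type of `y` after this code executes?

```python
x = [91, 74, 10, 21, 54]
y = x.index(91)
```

list.index() returns int

int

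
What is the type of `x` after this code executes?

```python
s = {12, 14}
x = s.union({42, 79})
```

set.union() returns a new set

set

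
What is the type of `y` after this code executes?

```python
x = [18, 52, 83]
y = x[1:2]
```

Slicing a list returns a list

list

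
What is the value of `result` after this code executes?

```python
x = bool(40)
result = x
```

x = True; result = True

True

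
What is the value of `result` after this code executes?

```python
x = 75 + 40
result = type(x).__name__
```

x is int; result = 'int'

'int'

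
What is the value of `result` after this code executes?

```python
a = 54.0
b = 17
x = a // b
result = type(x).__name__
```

a is float; b is int; x is float; result = 'float'

'float'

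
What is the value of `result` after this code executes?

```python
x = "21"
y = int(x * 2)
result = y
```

x = '21'; y = 2121; result = 2121

2121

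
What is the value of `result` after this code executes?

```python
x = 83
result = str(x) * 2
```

x = 83; result = '8383'

'8383'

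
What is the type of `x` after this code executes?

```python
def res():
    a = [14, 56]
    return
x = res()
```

Bare return returns None

NoneType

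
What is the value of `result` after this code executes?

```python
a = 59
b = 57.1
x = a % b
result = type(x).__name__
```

a is int; b is float; x is float; result = 'float'

'float'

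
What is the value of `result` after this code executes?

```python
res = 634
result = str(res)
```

res = 634; result = '634'

'634'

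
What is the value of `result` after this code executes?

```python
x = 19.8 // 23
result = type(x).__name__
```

x is float; result = 'float'

'float'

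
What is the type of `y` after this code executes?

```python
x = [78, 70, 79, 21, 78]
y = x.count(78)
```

list.count() returns int

int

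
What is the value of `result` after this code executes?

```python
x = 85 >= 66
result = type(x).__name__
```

x is bool; result = 'bool'

'bool'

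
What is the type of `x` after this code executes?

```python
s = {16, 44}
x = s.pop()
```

Popping from set[int] returns int

int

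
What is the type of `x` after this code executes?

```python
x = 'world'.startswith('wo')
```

str.startswith() returns bool

bool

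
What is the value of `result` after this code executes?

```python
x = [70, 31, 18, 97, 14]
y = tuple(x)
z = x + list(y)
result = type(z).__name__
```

x is list; y is tuple; z is list; result = 'list'

'list'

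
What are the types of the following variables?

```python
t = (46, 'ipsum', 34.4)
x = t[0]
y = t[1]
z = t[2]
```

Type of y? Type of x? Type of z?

tuple[1] is str; tuple[0] is int; tuple[2] is float

str, int, float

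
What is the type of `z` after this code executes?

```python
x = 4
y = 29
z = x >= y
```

Comparison returns bool

bool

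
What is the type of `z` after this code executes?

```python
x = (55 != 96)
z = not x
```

'not' returns bool

bool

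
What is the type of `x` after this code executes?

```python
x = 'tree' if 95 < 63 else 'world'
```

Both branches of conditional are str

str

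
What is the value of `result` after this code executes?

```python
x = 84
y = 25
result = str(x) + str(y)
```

x = 84; y = 25; result = '8425'

'8425'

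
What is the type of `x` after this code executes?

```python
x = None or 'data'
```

'or' with None returns the other truthy value (str)

str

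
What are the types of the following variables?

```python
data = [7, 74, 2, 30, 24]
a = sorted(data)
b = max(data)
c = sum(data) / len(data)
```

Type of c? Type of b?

int / int = float; max of ints returns int

float, int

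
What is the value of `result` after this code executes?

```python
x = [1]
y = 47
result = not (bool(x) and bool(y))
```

x = [1]; y = 47; result = False

False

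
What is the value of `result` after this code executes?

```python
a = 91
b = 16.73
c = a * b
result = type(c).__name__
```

a is int; b is float; c is float; result = 'float'

'float'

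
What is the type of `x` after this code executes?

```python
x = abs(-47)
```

abs() of int returns int

int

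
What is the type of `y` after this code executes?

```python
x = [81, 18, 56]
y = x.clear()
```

list.clear() returns None

NoneType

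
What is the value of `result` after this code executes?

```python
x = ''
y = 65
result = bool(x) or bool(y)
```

x = ''; y = 65; result = True

True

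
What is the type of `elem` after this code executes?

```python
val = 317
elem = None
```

None has type NoneType

NoneType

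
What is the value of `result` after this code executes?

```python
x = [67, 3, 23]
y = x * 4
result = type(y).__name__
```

x is list; y is list; result = 'list'

'list'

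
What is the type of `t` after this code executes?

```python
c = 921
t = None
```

None has type NoneType

NoneType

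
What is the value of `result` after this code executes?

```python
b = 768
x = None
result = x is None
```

b = 768; x = None; result = True

True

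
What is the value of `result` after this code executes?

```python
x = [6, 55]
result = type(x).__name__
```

x is list; result = 'list'

'list'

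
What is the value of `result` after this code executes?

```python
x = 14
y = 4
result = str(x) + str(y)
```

x = 14; y = 4; result = '144'

'144'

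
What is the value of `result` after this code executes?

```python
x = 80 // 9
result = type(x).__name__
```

x is int; result = 'int'

'int'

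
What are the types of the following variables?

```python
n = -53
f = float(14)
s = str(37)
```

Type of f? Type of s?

f is assigned the result of calling float(), which returns a float; s is assigned the result of calling str(), which returns a str

float, str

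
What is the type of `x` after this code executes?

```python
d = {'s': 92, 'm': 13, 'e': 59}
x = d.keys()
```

.keys() returns dict_keys view

dict_keys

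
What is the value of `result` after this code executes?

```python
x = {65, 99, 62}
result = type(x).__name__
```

x is set; result = 'set'

'set'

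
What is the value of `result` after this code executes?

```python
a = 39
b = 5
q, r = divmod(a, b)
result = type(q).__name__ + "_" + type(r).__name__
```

a is int; b is int; q is int; r is int; result = 'int_int'

'int_int'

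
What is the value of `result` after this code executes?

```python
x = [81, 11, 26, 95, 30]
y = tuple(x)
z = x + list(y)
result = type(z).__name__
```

x is list; y is tuple; z is list; result = 'list'

'list'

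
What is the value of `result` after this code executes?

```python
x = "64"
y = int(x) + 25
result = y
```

x = '64'; y = 89; result = 89

89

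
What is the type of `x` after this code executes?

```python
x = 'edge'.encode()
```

str.encode() returns bytes

bytes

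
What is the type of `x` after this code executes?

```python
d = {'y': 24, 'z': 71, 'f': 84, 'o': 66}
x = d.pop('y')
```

dict.pop() returns the value

int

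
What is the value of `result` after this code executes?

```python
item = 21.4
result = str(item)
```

item = 21.4; result = '21.4'

'21.4'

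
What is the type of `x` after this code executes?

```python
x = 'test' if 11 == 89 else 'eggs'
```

Both branches of conditional are str

str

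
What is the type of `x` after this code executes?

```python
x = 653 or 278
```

'or' returns first truthy value (int)

int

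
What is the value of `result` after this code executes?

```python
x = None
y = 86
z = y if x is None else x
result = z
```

x = None; y = 86; z = 86; result = 86

86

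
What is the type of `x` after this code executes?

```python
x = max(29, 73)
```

max() of ints returns int

int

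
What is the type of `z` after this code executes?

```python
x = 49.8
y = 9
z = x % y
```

float % int = float

float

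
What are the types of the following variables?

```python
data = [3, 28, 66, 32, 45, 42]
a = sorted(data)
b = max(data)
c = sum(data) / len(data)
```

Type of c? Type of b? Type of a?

int / int = float; max of ints returns int; sorted() returns list

float, int, list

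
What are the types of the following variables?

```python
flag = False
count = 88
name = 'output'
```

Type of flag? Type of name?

flag is assigned the constant False, which has type bool; name is assigned a quoted string literal, so it is a str

bool, str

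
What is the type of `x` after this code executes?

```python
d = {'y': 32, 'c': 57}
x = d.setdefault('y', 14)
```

dict.setdefault() returns the (existing or default) value

int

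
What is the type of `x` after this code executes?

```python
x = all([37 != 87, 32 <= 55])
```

all() returns bool

bool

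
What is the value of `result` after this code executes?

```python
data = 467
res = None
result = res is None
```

data = 467; res = None; result = True

True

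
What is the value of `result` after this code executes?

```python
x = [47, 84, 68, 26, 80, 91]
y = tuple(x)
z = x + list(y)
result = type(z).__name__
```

x is list; y is tuple; z is list; result = 'list'

'list'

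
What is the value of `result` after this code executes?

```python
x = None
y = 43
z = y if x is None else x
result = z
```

x = None; y = 43; z = 43; result = 43

43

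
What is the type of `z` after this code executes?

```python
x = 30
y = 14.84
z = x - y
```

int - float = float

float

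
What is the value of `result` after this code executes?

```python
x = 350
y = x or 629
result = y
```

x = 350; y = 350; result = 350

350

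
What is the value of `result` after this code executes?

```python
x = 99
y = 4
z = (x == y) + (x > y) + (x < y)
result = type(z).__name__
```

x is int; y is int; z is int; result = 'int'

'int'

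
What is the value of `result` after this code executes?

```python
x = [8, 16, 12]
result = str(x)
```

x = [8, 16, 12]; result = '[8, 16, 12]'

'[8, 16, 12]'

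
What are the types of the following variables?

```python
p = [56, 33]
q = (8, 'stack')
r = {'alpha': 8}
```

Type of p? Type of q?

p is assigned a list literal (square brackets); q is assigned a tuple (parenthesized, comma-separated values)

list, tuple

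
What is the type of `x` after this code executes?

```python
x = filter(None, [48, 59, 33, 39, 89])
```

filter() returns a filter object

filter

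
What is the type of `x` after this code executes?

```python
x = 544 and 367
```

'and' with truthy values returns last operand (int)

int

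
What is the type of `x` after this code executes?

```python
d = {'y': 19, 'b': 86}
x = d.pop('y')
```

dict.pop() returns the value

int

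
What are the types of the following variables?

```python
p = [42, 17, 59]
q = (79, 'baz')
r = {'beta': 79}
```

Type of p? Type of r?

p is assigned a list literal (square brackets); r is assigned a dict literal ({key: value})

list, dict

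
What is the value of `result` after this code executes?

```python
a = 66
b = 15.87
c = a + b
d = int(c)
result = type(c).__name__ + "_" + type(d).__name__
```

a is int; b is float; c is float; d is int; result = 'float_int'

'float_int'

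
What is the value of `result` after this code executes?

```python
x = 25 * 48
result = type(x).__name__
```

x is int; result = 'int'

'int'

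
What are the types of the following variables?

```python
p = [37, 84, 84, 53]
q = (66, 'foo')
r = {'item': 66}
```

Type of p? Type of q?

p is assigned a list literal (square brackets); q is assigned a tuple (parenthesized, comma-separated values)

list, tuple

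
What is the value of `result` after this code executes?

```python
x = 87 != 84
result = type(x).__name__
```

x is bool; result = 'bool'

'bool'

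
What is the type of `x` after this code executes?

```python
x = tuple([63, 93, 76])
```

tuple() constructor returns tuple

tuple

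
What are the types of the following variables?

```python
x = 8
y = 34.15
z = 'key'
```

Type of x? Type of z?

x is assigned a bare integer (no decimal point), so it is an int; z is assigned a quoted string literal, so it is a str

int, str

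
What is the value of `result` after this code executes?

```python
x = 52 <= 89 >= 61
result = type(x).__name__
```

x is bool; result = 'bool'

'bool'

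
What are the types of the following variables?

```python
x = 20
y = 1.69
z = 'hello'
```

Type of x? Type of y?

x is assigned a bare integer (no decimal point), so it is an int; y is assigned a number with a decimal point, so it is a float

int, float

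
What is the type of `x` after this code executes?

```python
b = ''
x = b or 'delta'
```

'or' returns first truthy value (str)

str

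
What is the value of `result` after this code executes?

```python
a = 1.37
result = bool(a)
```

a = 1.37; result = True

True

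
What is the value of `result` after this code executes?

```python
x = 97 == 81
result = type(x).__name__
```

x is bool; result = 'bool'

'bool'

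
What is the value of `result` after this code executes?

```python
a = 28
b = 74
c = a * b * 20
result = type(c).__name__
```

a is int; b is int; c is int; result = 'int'

'int'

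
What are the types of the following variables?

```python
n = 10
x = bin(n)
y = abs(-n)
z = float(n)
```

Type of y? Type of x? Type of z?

abs() of int returns int; bin() returns str; float() returns float

int, str, float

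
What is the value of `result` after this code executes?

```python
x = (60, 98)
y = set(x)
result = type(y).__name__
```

x is tuple; y is set; result = 'set'

'set'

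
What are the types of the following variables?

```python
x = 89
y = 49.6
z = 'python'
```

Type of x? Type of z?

x is assigned a bare integer (no decimal point), so it is an int; z is assigned a quoted string literal, so it is a str

int, str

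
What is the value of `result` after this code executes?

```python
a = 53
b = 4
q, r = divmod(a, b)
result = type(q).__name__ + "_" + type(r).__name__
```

a is int; b is int; q is int; r is int; result = 'int_int'

'int_int'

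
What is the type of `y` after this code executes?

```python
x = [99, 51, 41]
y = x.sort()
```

list.sort() returns None (mutates in place)

NoneType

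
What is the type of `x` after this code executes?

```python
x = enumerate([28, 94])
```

enumerate() returns an enumerate object

enumerate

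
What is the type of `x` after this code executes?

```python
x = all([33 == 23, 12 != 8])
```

all() returns bool

bool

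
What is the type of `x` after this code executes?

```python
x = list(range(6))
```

list(range()) returns list

list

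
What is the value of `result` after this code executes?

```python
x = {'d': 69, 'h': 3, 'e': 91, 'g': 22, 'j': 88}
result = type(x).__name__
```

x is dict; result = 'dict'

'dict'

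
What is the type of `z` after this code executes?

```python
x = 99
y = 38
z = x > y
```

Comparison returns bool

bool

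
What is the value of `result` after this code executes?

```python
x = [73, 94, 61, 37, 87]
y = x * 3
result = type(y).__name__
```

x is list; y is list; result = 'list'

'list'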